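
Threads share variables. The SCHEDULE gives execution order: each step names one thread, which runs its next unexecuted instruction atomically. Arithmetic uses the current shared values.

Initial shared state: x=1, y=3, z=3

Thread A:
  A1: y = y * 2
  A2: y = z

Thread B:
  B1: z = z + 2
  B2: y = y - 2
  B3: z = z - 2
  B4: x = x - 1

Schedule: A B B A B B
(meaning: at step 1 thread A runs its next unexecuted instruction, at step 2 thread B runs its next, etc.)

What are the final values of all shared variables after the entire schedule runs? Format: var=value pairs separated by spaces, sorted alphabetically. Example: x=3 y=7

Answer: x=0 y=5 z=3

Derivation:
Step 1: thread A executes A1 (y = y * 2). Shared: x=1 y=6 z=3. PCs: A@1 B@0
Step 2: thread B executes B1 (z = z + 2). Shared: x=1 y=6 z=5. PCs: A@1 B@1
Step 3: thread B executes B2 (y = y - 2). Shared: x=1 y=4 z=5. PCs: A@1 B@2
Step 4: thread A executes A2 (y = z). Shared: x=1 y=5 z=5. PCs: A@2 B@2
Step 5: thread B executes B3 (z = z - 2). Shared: x=1 y=5 z=3. PCs: A@2 B@3
Step 6: thread B executes B4 (x = x - 1). Shared: x=0 y=5 z=3. PCs: A@2 B@4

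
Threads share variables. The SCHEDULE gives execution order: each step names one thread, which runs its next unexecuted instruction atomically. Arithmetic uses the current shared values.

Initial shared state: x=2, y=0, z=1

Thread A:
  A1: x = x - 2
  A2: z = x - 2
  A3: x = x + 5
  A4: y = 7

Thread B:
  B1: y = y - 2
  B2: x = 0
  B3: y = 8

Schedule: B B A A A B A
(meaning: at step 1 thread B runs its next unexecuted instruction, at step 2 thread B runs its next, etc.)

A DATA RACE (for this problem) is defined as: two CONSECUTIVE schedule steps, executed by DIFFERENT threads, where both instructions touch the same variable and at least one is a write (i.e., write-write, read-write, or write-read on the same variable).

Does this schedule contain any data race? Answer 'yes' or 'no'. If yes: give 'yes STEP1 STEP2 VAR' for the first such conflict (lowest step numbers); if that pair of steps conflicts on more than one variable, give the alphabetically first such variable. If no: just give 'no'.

Answer: yes 2 3 x

Derivation:
Steps 1,2: same thread (B). No race.
Steps 2,3: B(x = 0) vs A(x = x - 2). RACE on x (W-W).
Steps 3,4: same thread (A). No race.
Steps 4,5: same thread (A). No race.
Steps 5,6: A(r=x,w=x) vs B(r=-,w=y). No conflict.
Steps 6,7: B(y = 8) vs A(y = 7). RACE on y (W-W).
First conflict at steps 2,3.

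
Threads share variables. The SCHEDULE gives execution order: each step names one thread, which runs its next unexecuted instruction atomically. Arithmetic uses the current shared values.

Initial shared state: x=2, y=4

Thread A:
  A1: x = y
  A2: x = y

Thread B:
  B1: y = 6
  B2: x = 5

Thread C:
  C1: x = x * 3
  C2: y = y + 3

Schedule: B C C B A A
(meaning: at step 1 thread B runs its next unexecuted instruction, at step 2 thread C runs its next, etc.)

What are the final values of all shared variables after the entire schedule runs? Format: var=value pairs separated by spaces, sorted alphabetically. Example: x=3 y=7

Step 1: thread B executes B1 (y = 6). Shared: x=2 y=6. PCs: A@0 B@1 C@0
Step 2: thread C executes C1 (x = x * 3). Shared: x=6 y=6. PCs: A@0 B@1 C@1
Step 3: thread C executes C2 (y = y + 3). Shared: x=6 y=9. PCs: A@0 B@1 C@2
Step 4: thread B executes B2 (x = 5). Shared: x=5 y=9. PCs: A@0 B@2 C@2
Step 5: thread A executes A1 (x = y). Shared: x=9 y=9. PCs: A@1 B@2 C@2
Step 6: thread A executes A2 (x = y). Shared: x=9 y=9. PCs: A@2 B@2 C@2

Answer: x=9 y=9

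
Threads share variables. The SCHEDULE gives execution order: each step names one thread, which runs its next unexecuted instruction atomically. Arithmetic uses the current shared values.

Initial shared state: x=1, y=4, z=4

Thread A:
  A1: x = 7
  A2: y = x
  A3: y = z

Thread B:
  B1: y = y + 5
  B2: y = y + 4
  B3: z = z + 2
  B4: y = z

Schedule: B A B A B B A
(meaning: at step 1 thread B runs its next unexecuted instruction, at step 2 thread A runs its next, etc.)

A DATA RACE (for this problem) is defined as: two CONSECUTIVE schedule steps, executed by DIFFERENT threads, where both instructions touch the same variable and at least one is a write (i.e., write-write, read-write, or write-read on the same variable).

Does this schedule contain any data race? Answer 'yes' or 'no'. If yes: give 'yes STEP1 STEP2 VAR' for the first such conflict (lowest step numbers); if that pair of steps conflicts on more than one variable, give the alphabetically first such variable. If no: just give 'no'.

Answer: yes 3 4 y

Derivation:
Steps 1,2: B(r=y,w=y) vs A(r=-,w=x). No conflict.
Steps 2,3: A(r=-,w=x) vs B(r=y,w=y). No conflict.
Steps 3,4: B(y = y + 4) vs A(y = x). RACE on y (W-W).
Steps 4,5: A(r=x,w=y) vs B(r=z,w=z). No conflict.
Steps 5,6: same thread (B). No race.
Steps 6,7: B(y = z) vs A(y = z). RACE on y (W-W).
First conflict at steps 3,4.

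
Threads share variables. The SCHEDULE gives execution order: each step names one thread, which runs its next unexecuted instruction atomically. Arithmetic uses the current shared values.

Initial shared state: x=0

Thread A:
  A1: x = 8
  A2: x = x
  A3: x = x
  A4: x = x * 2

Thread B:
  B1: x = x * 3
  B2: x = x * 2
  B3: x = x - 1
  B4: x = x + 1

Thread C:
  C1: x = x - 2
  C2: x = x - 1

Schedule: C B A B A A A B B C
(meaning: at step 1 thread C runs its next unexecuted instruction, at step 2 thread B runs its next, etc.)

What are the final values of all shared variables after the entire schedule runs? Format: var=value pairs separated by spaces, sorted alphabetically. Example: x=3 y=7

Step 1: thread C executes C1 (x = x - 2). Shared: x=-2. PCs: A@0 B@0 C@1
Step 2: thread B executes B1 (x = x * 3). Shared: x=-6. PCs: A@0 B@1 C@1
Step 3: thread A executes A1 (x = 8). Shared: x=8. PCs: A@1 B@1 C@1
Step 4: thread B executes B2 (x = x * 2). Shared: x=16. PCs: A@1 B@2 C@1
Step 5: thread A executes A2 (x = x). Shared: x=16. PCs: A@2 B@2 C@1
Step 6: thread A executes A3 (x = x). Shared: x=16. PCs: A@3 B@2 C@1
Step 7: thread A executes A4 (x = x * 2). Shared: x=32. PCs: A@4 B@2 C@1
Step 8: thread B executes B3 (x = x - 1). Shared: x=31. PCs: A@4 B@3 C@1
Step 9: thread B executes B4 (x = x + 1). Shared: x=32. PCs: A@4 B@4 C@1
Step 10: thread C executes C2 (x = x - 1). Shared: x=31. PCs: A@4 B@4 C@2

Answer: x=31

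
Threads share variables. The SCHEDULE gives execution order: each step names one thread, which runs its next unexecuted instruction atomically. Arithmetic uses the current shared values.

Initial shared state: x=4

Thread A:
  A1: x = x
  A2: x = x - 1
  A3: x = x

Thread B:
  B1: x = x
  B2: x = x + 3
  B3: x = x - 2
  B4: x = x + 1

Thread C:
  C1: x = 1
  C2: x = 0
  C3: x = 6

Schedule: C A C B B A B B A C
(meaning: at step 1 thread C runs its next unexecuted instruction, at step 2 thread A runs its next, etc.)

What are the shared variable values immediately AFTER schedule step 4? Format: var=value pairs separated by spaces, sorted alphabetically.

Answer: x=0

Derivation:
Step 1: thread C executes C1 (x = 1). Shared: x=1. PCs: A@0 B@0 C@1
Step 2: thread A executes A1 (x = x). Shared: x=1. PCs: A@1 B@0 C@1
Step 3: thread C executes C2 (x = 0). Shared: x=0. PCs: A@1 B@0 C@2
Step 4: thread B executes B1 (x = x). Shared: x=0. PCs: A@1 B@1 C@2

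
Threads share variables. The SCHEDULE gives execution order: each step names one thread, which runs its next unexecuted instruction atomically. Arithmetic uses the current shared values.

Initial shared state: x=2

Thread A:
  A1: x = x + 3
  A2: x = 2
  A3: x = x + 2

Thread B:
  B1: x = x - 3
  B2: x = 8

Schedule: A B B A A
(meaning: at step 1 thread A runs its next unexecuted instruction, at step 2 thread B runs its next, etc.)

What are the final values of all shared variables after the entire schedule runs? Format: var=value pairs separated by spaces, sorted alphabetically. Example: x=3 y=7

Step 1: thread A executes A1 (x = x + 3). Shared: x=5. PCs: A@1 B@0
Step 2: thread B executes B1 (x = x - 3). Shared: x=2. PCs: A@1 B@1
Step 3: thread B executes B2 (x = 8). Shared: x=8. PCs: A@1 B@2
Step 4: thread A executes A2 (x = 2). Shared: x=2. PCs: A@2 B@2
Step 5: thread A executes A3 (x = x + 2). Shared: x=4. PCs: A@3 B@2

Answer: x=4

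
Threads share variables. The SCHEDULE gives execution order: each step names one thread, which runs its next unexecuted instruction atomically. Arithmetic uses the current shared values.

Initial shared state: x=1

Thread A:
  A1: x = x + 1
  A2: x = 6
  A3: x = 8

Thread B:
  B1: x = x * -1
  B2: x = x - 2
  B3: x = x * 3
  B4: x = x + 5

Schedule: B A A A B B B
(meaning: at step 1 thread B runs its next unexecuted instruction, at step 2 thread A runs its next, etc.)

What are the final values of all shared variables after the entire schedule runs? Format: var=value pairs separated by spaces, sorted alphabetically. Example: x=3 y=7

Answer: x=23

Derivation:
Step 1: thread B executes B1 (x = x * -1). Shared: x=-1. PCs: A@0 B@1
Step 2: thread A executes A1 (x = x + 1). Shared: x=0. PCs: A@1 B@1
Step 3: thread A executes A2 (x = 6). Shared: x=6. PCs: A@2 B@1
Step 4: thread A executes A3 (x = 8). Shared: x=8. PCs: A@3 B@1
Step 5: thread B executes B2 (x = x - 2). Shared: x=6. PCs: A@3 B@2
Step 6: thread B executes B3 (x = x * 3). Shared: x=18. PCs: A@3 B@3
Step 7: thread B executes B4 (x = x + 5). Shared: x=23. PCs: A@3 B@4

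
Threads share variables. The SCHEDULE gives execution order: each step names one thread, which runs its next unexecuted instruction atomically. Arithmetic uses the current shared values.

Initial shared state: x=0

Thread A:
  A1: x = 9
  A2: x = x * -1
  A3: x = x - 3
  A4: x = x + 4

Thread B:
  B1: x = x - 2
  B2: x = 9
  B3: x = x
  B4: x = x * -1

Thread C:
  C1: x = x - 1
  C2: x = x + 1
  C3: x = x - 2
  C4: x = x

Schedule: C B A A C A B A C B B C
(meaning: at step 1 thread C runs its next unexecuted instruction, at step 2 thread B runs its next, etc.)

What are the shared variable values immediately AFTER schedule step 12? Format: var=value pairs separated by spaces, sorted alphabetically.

Step 1: thread C executes C1 (x = x - 1). Shared: x=-1. PCs: A@0 B@0 C@1
Step 2: thread B executes B1 (x = x - 2). Shared: x=-3. PCs: A@0 B@1 C@1
Step 3: thread A executes A1 (x = 9). Shared: x=9. PCs: A@1 B@1 C@1
Step 4: thread A executes A2 (x = x * -1). Shared: x=-9. PCs: A@2 B@1 C@1
Step 5: thread C executes C2 (x = x + 1). Shared: x=-8. PCs: A@2 B@1 C@2
Step 6: thread A executes A3 (x = x - 3). Shared: x=-11. PCs: A@3 B@1 C@2
Step 7: thread B executes B2 (x = 9). Shared: x=9. PCs: A@3 B@2 C@2
Step 8: thread A executes A4 (x = x + 4). Shared: x=13. PCs: A@4 B@2 C@2
Step 9: thread C executes C3 (x = x - 2). Shared: x=11. PCs: A@4 B@2 C@3
Step 10: thread B executes B3 (x = x). Shared: x=11. PCs: A@4 B@3 C@3
Step 11: thread B executes B4 (x = x * -1). Shared: x=-11. PCs: A@4 B@4 C@3
Step 12: thread C executes C4 (x = x). Shared: x=-11. PCs: A@4 B@4 C@4

Answer: x=-11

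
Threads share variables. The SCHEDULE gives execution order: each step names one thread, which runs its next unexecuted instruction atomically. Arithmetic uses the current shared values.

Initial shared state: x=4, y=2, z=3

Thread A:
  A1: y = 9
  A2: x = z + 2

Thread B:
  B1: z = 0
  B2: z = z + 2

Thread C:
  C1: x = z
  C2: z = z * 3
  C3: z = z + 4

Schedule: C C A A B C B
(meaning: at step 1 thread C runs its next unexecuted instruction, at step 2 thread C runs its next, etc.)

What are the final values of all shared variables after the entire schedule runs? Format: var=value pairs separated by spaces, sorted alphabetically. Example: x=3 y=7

Step 1: thread C executes C1 (x = z). Shared: x=3 y=2 z=3. PCs: A@0 B@0 C@1
Step 2: thread C executes C2 (z = z * 3). Shared: x=3 y=2 z=9. PCs: A@0 B@0 C@2
Step 3: thread A executes A1 (y = 9). Shared: x=3 y=9 z=9. PCs: A@1 B@0 C@2
Step 4: thread A executes A2 (x = z + 2). Shared: x=11 y=9 z=9. PCs: A@2 B@0 C@2
Step 5: thread B executes B1 (z = 0). Shared: x=11 y=9 z=0. PCs: A@2 B@1 C@2
Step 6: thread C executes C3 (z = z + 4). Shared: x=11 y=9 z=4. PCs: A@2 B@1 C@3
Step 7: thread B executes B2 (z = z + 2). Shared: x=11 y=9 z=6. PCs: A@2 B@2 C@3

Answer: x=11 y=9 z=6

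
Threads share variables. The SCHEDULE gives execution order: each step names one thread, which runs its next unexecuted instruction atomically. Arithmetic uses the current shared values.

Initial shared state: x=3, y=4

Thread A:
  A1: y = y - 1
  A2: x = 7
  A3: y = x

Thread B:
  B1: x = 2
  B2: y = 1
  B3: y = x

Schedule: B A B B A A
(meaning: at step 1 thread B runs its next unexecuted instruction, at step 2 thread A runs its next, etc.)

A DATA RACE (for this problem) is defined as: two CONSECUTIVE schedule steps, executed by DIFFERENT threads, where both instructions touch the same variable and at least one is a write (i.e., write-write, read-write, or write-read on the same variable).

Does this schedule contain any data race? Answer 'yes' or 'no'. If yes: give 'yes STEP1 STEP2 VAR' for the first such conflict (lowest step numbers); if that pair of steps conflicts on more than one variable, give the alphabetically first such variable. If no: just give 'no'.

Answer: yes 2 3 y

Derivation:
Steps 1,2: B(r=-,w=x) vs A(r=y,w=y). No conflict.
Steps 2,3: A(y = y - 1) vs B(y = 1). RACE on y (W-W).
Steps 3,4: same thread (B). No race.
Steps 4,5: B(y = x) vs A(x = 7). RACE on x (R-W).
Steps 5,6: same thread (A). No race.
First conflict at steps 2,3.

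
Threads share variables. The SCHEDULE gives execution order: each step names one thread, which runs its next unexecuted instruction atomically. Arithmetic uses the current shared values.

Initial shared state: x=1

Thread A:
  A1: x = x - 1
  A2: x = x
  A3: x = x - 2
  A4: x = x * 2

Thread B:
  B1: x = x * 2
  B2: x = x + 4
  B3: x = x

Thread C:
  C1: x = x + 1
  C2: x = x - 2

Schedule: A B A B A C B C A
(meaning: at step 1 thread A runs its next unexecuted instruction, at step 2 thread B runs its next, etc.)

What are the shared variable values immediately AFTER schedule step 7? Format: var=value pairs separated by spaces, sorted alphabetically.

Answer: x=3

Derivation:
Step 1: thread A executes A1 (x = x - 1). Shared: x=0. PCs: A@1 B@0 C@0
Step 2: thread B executes B1 (x = x * 2). Shared: x=0. PCs: A@1 B@1 C@0
Step 3: thread A executes A2 (x = x). Shared: x=0. PCs: A@2 B@1 C@0
Step 4: thread B executes B2 (x = x + 4). Shared: x=4. PCs: A@2 B@2 C@0
Step 5: thread A executes A3 (x = x - 2). Shared: x=2. PCs: A@3 B@2 C@0
Step 6: thread C executes C1 (x = x + 1). Shared: x=3. PCs: A@3 B@2 C@1
Step 7: thread B executes B3 (x = x). Shared: x=3. PCs: A@3 B@3 C@1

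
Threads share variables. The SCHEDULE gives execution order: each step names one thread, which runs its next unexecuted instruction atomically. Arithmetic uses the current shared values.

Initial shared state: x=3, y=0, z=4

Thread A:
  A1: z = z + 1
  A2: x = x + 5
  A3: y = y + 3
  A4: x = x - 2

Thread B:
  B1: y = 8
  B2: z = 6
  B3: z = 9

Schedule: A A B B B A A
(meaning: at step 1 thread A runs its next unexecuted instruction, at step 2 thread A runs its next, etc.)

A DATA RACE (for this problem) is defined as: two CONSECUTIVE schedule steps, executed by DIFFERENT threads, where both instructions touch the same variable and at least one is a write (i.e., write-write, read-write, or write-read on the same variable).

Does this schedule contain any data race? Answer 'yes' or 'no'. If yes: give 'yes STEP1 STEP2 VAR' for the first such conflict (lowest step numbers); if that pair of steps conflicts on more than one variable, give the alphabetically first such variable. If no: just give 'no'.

Steps 1,2: same thread (A). No race.
Steps 2,3: A(r=x,w=x) vs B(r=-,w=y). No conflict.
Steps 3,4: same thread (B). No race.
Steps 4,5: same thread (B). No race.
Steps 5,6: B(r=-,w=z) vs A(r=y,w=y). No conflict.
Steps 6,7: same thread (A). No race.

Answer: no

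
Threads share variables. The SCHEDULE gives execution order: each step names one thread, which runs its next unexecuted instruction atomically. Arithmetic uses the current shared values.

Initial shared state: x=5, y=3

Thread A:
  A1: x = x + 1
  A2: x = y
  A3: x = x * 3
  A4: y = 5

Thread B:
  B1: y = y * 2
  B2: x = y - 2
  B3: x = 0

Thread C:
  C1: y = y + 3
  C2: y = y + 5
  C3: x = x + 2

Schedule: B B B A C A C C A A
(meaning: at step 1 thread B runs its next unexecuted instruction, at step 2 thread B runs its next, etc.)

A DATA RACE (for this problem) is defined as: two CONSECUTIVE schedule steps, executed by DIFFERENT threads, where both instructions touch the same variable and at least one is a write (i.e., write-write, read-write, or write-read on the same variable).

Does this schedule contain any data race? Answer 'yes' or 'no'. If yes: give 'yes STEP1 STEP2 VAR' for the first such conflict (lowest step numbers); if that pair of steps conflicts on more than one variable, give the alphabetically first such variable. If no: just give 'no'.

Steps 1,2: same thread (B). No race.
Steps 2,3: same thread (B). No race.
Steps 3,4: B(x = 0) vs A(x = x + 1). RACE on x (W-W).
Steps 4,5: A(r=x,w=x) vs C(r=y,w=y). No conflict.
Steps 5,6: C(y = y + 3) vs A(x = y). RACE on y (W-R).
Steps 6,7: A(x = y) vs C(y = y + 5). RACE on y (R-W).
Steps 7,8: same thread (C). No race.
Steps 8,9: C(x = x + 2) vs A(x = x * 3). RACE on x (W-W).
Steps 9,10: same thread (A). No race.
First conflict at steps 3,4.

Answer: yes 3 4 x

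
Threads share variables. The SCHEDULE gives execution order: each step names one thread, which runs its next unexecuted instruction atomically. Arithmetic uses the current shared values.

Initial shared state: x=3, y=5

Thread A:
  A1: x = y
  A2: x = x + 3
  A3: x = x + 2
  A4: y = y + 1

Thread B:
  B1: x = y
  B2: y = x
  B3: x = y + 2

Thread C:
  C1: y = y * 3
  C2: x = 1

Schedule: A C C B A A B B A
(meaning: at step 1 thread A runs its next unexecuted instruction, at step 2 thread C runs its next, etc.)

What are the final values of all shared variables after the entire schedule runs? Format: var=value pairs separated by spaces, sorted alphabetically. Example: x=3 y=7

Answer: x=22 y=21

Derivation:
Step 1: thread A executes A1 (x = y). Shared: x=5 y=5. PCs: A@1 B@0 C@0
Step 2: thread C executes C1 (y = y * 3). Shared: x=5 y=15. PCs: A@1 B@0 C@1
Step 3: thread C executes C2 (x = 1). Shared: x=1 y=15. PCs: A@1 B@0 C@2
Step 4: thread B executes B1 (x = y). Shared: x=15 y=15. PCs: A@1 B@1 C@2
Step 5: thread A executes A2 (x = x + 3). Shared: x=18 y=15. PCs: A@2 B@1 C@2
Step 6: thread A executes A3 (x = x + 2). Shared: x=20 y=15. PCs: A@3 B@1 C@2
Step 7: thread B executes B2 (y = x). Shared: x=20 y=20. PCs: A@3 B@2 C@2
Step 8: thread B executes B3 (x = y + 2). Shared: x=22 y=20. PCs: A@3 B@3 C@2
Step 9: thread A executes A4 (y = y + 1). Shared: x=22 y=21. PCs: A@4 B@3 C@2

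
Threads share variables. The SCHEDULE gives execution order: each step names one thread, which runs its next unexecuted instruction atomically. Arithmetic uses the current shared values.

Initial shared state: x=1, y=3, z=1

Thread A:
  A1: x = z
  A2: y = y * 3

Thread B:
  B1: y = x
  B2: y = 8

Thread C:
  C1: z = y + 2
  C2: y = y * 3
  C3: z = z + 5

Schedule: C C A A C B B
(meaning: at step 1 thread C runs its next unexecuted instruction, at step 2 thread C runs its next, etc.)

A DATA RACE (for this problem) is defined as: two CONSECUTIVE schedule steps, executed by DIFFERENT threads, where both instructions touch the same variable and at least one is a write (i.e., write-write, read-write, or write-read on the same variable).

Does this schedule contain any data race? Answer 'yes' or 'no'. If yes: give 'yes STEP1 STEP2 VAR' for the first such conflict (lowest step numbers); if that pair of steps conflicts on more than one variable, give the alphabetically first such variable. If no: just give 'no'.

Steps 1,2: same thread (C). No race.
Steps 2,3: C(r=y,w=y) vs A(r=z,w=x). No conflict.
Steps 3,4: same thread (A). No race.
Steps 4,5: A(r=y,w=y) vs C(r=z,w=z). No conflict.
Steps 5,6: C(r=z,w=z) vs B(r=x,w=y). No conflict.
Steps 6,7: same thread (B). No race.

Answer: no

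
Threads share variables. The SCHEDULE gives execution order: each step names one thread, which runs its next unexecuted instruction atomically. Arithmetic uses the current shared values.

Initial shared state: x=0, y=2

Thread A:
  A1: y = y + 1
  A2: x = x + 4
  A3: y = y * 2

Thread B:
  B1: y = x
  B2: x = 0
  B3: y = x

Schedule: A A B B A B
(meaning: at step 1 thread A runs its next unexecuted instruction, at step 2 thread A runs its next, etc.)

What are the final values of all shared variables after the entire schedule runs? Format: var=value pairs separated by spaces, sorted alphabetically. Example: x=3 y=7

Step 1: thread A executes A1 (y = y + 1). Shared: x=0 y=3. PCs: A@1 B@0
Step 2: thread A executes A2 (x = x + 4). Shared: x=4 y=3. PCs: A@2 B@0
Step 3: thread B executes B1 (y = x). Shared: x=4 y=4. PCs: A@2 B@1
Step 4: thread B executes B2 (x = 0). Shared: x=0 y=4. PCs: A@2 B@2
Step 5: thread A executes A3 (y = y * 2). Shared: x=0 y=8. PCs: A@3 B@2
Step 6: thread B executes B3 (y = x). Shared: x=0 y=0. PCs: A@3 B@3

Answer: x=0 y=0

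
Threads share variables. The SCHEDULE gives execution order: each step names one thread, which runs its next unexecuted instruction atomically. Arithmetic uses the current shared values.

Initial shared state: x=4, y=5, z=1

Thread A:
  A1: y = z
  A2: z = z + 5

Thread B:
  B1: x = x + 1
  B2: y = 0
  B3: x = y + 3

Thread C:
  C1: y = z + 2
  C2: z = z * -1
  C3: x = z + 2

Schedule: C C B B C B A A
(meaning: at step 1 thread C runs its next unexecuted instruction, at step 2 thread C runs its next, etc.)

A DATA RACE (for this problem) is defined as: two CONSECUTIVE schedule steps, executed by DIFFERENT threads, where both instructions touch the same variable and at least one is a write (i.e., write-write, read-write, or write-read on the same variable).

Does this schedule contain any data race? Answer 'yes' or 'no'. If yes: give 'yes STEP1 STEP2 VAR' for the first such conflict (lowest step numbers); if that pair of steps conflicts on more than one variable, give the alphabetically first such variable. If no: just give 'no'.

Answer: yes 5 6 x

Derivation:
Steps 1,2: same thread (C). No race.
Steps 2,3: C(r=z,w=z) vs B(r=x,w=x). No conflict.
Steps 3,4: same thread (B). No race.
Steps 4,5: B(r=-,w=y) vs C(r=z,w=x). No conflict.
Steps 5,6: C(x = z + 2) vs B(x = y + 3). RACE on x (W-W).
Steps 6,7: B(x = y + 3) vs A(y = z). RACE on y (R-W).
Steps 7,8: same thread (A). No race.
First conflict at steps 5,6.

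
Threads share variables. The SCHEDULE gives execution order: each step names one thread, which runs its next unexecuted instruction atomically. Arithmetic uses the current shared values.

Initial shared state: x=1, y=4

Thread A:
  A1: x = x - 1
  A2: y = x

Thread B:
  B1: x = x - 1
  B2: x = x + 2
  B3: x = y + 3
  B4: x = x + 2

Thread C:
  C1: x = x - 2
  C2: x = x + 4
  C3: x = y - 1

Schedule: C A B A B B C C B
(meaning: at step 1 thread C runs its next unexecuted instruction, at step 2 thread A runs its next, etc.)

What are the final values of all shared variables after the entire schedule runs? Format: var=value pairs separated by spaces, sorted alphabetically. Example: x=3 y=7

Step 1: thread C executes C1 (x = x - 2). Shared: x=-1 y=4. PCs: A@0 B@0 C@1
Step 2: thread A executes A1 (x = x - 1). Shared: x=-2 y=4. PCs: A@1 B@0 C@1
Step 3: thread B executes B1 (x = x - 1). Shared: x=-3 y=4. PCs: A@1 B@1 C@1
Step 4: thread A executes A2 (y = x). Shared: x=-3 y=-3. PCs: A@2 B@1 C@1
Step 5: thread B executes B2 (x = x + 2). Shared: x=-1 y=-3. PCs: A@2 B@2 C@1
Step 6: thread B executes B3 (x = y + 3). Shared: x=0 y=-3. PCs: A@2 B@3 C@1
Step 7: thread C executes C2 (x = x + 4). Shared: x=4 y=-3. PCs: A@2 B@3 C@2
Step 8: thread C executes C3 (x = y - 1). Shared: x=-4 y=-3. PCs: A@2 B@3 C@3
Step 9: thread B executes B4 (x = x + 2). Shared: x=-2 y=-3. PCs: A@2 B@4 C@3

Answer: x=-2 y=-3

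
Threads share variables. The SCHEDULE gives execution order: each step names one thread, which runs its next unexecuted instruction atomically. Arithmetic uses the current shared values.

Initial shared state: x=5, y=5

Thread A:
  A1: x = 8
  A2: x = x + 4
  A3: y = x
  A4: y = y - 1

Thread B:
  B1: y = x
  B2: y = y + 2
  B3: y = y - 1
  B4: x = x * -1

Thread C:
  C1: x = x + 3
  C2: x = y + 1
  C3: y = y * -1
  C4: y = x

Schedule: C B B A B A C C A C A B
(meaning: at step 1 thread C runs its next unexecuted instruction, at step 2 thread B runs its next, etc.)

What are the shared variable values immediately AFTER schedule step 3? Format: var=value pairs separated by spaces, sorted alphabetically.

Step 1: thread C executes C1 (x = x + 3). Shared: x=8 y=5. PCs: A@0 B@0 C@1
Step 2: thread B executes B1 (y = x). Shared: x=8 y=8. PCs: A@0 B@1 C@1
Step 3: thread B executes B2 (y = y + 2). Shared: x=8 y=10. PCs: A@0 B@2 C@1

Answer: x=8 y=10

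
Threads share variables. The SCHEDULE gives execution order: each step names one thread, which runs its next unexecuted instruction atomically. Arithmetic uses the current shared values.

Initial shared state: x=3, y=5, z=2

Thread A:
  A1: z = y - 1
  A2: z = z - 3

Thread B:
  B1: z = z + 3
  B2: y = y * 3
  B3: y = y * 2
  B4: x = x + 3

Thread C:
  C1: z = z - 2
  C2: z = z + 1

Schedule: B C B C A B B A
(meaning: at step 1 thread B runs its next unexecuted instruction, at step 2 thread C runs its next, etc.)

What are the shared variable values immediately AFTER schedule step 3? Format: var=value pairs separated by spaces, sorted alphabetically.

Step 1: thread B executes B1 (z = z + 3). Shared: x=3 y=5 z=5. PCs: A@0 B@1 C@0
Step 2: thread C executes C1 (z = z - 2). Shared: x=3 y=5 z=3. PCs: A@0 B@1 C@1
Step 3: thread B executes B2 (y = y * 3). Shared: x=3 y=15 z=3. PCs: A@0 B@2 C@1

Answer: x=3 y=15 z=3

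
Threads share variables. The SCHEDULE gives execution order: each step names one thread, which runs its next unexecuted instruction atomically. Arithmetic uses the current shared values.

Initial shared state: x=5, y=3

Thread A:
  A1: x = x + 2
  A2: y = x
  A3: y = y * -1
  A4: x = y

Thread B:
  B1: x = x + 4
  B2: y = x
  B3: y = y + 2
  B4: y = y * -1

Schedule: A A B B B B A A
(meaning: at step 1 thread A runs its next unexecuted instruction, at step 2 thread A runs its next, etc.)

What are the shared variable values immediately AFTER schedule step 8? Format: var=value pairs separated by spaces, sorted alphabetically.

Answer: x=13 y=13

Derivation:
Step 1: thread A executes A1 (x = x + 2). Shared: x=7 y=3. PCs: A@1 B@0
Step 2: thread A executes A2 (y = x). Shared: x=7 y=7. PCs: A@2 B@0
Step 3: thread B executes B1 (x = x + 4). Shared: x=11 y=7. PCs: A@2 B@1
Step 4: thread B executes B2 (y = x). Shared: x=11 y=11. PCs: A@2 B@2
Step 5: thread B executes B3 (y = y + 2). Shared: x=11 y=13. PCs: A@2 B@3
Step 6: thread B executes B4 (y = y * -1). Shared: x=11 y=-13. PCs: A@2 B@4
Step 7: thread A executes A3 (y = y * -1). Shared: x=11 y=13. PCs: A@3 B@4
Step 8: thread A executes A4 (x = y). Shared: x=13 y=13. PCs: A@4 B@4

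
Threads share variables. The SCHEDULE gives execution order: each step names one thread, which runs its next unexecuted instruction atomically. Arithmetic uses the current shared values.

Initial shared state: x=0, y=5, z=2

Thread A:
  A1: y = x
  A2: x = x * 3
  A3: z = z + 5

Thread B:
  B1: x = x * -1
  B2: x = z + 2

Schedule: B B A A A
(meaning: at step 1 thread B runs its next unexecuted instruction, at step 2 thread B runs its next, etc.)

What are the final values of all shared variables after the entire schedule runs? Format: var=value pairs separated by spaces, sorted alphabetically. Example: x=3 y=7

Answer: x=12 y=4 z=7

Derivation:
Step 1: thread B executes B1 (x = x * -1). Shared: x=0 y=5 z=2. PCs: A@0 B@1
Step 2: thread B executes B2 (x = z + 2). Shared: x=4 y=5 z=2. PCs: A@0 B@2
Step 3: thread A executes A1 (y = x). Shared: x=4 y=4 z=2. PCs: A@1 B@2
Step 4: thread A executes A2 (x = x * 3). Shared: x=12 y=4 z=2. PCs: A@2 B@2
Step 5: thread A executes A3 (z = z + 5). Shared: x=12 y=4 z=7. PCs: A@3 B@2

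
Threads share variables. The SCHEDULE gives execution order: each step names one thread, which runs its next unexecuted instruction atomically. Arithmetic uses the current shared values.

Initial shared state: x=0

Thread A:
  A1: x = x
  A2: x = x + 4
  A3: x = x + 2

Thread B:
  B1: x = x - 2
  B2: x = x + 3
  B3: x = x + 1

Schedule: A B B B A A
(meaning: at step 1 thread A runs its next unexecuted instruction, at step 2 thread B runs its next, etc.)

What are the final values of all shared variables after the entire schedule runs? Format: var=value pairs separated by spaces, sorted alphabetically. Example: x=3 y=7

Answer: x=8

Derivation:
Step 1: thread A executes A1 (x = x). Shared: x=0. PCs: A@1 B@0
Step 2: thread B executes B1 (x = x - 2). Shared: x=-2. PCs: A@1 B@1
Step 3: thread B executes B2 (x = x + 3). Shared: x=1. PCs: A@1 B@2
Step 4: thread B executes B3 (x = x + 1). Shared: x=2. PCs: A@1 B@3
Step 5: thread A executes A2 (x = x + 4). Shared: x=6. PCs: A@2 B@3
Step 6: thread A executes A3 (x = x + 2). Shared: x=8. PCs: A@3 B@3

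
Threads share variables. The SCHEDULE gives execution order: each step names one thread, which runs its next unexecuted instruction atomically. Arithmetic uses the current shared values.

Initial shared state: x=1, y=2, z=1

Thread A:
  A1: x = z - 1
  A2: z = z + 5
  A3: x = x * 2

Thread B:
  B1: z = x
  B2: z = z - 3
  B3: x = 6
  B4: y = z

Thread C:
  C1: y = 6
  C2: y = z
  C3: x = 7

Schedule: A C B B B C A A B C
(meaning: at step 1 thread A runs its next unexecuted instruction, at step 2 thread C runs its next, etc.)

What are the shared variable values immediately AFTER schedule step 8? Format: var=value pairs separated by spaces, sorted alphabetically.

Answer: x=12 y=-3 z=2

Derivation:
Step 1: thread A executes A1 (x = z - 1). Shared: x=0 y=2 z=1. PCs: A@1 B@0 C@0
Step 2: thread C executes C1 (y = 6). Shared: x=0 y=6 z=1. PCs: A@1 B@0 C@1
Step 3: thread B executes B1 (z = x). Shared: x=0 y=6 z=0. PCs: A@1 B@1 C@1
Step 4: thread B executes B2 (z = z - 3). Shared: x=0 y=6 z=-3. PCs: A@1 B@2 C@1
Step 5: thread B executes B3 (x = 6). Shared: x=6 y=6 z=-3. PCs: A@1 B@3 C@1
Step 6: thread C executes C2 (y = z). Shared: x=6 y=-3 z=-3. PCs: A@1 B@3 C@2
Step 7: thread A executes A2 (z = z + 5). Shared: x=6 y=-3 z=2. PCs: A@2 B@3 C@2
Step 8: thread A executes A3 (x = x * 2). Shared: x=12 y=-3 z=2. PCs: A@3 B@3 C@2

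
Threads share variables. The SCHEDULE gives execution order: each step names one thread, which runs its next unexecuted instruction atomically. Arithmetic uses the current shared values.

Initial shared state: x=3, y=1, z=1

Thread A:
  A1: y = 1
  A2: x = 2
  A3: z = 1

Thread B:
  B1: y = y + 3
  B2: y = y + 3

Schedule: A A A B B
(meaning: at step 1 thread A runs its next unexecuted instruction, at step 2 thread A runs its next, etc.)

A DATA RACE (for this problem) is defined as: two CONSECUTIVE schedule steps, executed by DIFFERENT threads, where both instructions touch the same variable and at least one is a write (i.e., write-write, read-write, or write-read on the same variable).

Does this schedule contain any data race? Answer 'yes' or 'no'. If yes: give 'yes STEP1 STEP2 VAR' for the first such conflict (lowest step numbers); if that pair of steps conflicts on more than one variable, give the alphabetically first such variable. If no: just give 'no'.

Steps 1,2: same thread (A). No race.
Steps 2,3: same thread (A). No race.
Steps 3,4: A(r=-,w=z) vs B(r=y,w=y). No conflict.
Steps 4,5: same thread (B). No race.

Answer: no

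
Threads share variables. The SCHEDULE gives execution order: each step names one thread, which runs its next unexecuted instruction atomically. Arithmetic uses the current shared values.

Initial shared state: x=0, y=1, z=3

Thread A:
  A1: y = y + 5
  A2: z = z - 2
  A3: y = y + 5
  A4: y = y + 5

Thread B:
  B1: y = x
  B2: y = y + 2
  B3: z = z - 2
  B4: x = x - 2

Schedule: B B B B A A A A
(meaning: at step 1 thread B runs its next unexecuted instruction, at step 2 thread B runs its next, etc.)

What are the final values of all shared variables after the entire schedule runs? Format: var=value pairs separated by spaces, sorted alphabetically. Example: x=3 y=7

Answer: x=-2 y=17 z=-1

Derivation:
Step 1: thread B executes B1 (y = x). Shared: x=0 y=0 z=3. PCs: A@0 B@1
Step 2: thread B executes B2 (y = y + 2). Shared: x=0 y=2 z=3. PCs: A@0 B@2
Step 3: thread B executes B3 (z = z - 2). Shared: x=0 y=2 z=1. PCs: A@0 B@3
Step 4: thread B executes B4 (x = x - 2). Shared: x=-2 y=2 z=1. PCs: A@0 B@4
Step 5: thread A executes A1 (y = y + 5). Shared: x=-2 y=7 z=1. PCs: A@1 B@4
Step 6: thread A executes A2 (z = z - 2). Shared: x=-2 y=7 z=-1. PCs: A@2 B@4
Step 7: thread A executes A3 (y = y + 5). Shared: x=-2 y=12 z=-1. PCs: A@3 B@4
Step 8: thread A executes A4 (y = y + 5). Shared: x=-2 y=17 z=-1. PCs: A@4 B@4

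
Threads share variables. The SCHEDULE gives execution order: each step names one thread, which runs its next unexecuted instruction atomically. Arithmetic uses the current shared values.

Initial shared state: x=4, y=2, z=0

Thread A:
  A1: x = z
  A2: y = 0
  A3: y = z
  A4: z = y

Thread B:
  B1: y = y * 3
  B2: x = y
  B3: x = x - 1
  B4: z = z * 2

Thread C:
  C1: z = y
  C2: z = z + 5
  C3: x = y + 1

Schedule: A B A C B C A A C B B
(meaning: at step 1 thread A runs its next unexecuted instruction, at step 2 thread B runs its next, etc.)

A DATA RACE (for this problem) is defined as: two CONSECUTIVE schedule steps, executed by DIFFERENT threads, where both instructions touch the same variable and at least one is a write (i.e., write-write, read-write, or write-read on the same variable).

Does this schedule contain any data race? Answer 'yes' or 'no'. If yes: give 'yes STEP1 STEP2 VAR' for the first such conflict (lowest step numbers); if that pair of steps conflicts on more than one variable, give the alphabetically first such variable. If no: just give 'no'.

Steps 1,2: A(r=z,w=x) vs B(r=y,w=y). No conflict.
Steps 2,3: B(y = y * 3) vs A(y = 0). RACE on y (W-W).
Steps 3,4: A(y = 0) vs C(z = y). RACE on y (W-R).
Steps 4,5: C(r=y,w=z) vs B(r=y,w=x). No conflict.
Steps 5,6: B(r=y,w=x) vs C(r=z,w=z). No conflict.
Steps 6,7: C(z = z + 5) vs A(y = z). RACE on z (W-R).
Steps 7,8: same thread (A). No race.
Steps 8,9: A(r=y,w=z) vs C(r=y,w=x). No conflict.
Steps 9,10: C(x = y + 1) vs B(x = x - 1). RACE on x (W-W).
Steps 10,11: same thread (B). No race.
First conflict at steps 2,3.

Answer: yes 2 3 y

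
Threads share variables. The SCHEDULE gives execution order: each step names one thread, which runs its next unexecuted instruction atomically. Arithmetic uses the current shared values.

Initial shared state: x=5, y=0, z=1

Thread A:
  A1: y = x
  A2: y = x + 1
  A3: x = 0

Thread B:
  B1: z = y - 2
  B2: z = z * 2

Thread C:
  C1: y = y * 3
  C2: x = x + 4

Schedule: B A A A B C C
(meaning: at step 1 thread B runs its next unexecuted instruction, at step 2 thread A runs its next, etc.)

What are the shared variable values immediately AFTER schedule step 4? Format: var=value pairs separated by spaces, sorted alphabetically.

Step 1: thread B executes B1 (z = y - 2). Shared: x=5 y=0 z=-2. PCs: A@0 B@1 C@0
Step 2: thread A executes A1 (y = x). Shared: x=5 y=5 z=-2. PCs: A@1 B@1 C@0
Step 3: thread A executes A2 (y = x + 1). Shared: x=5 y=6 z=-2. PCs: A@2 B@1 C@0
Step 4: thread A executes A3 (x = 0). Shared: x=0 y=6 z=-2. PCs: A@3 B@1 C@0

Answer: x=0 y=6 z=-2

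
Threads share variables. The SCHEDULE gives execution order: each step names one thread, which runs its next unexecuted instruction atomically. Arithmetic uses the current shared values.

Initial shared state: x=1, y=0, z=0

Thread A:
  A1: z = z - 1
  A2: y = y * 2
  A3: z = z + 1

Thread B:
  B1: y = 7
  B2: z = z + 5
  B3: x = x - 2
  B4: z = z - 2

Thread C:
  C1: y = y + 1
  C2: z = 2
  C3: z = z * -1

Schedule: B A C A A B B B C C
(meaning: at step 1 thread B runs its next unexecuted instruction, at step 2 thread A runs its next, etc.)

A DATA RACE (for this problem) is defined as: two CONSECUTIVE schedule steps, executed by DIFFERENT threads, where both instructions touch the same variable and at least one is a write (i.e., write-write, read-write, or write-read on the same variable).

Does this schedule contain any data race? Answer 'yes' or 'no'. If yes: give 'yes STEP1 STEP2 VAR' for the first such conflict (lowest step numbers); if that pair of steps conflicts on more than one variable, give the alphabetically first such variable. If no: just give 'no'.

Steps 1,2: B(r=-,w=y) vs A(r=z,w=z). No conflict.
Steps 2,3: A(r=z,w=z) vs C(r=y,w=y). No conflict.
Steps 3,4: C(y = y + 1) vs A(y = y * 2). RACE on y (W-W).
Steps 4,5: same thread (A). No race.
Steps 5,6: A(z = z + 1) vs B(z = z + 5). RACE on z (W-W).
Steps 6,7: same thread (B). No race.
Steps 7,8: same thread (B). No race.
Steps 8,9: B(z = z - 2) vs C(z = 2). RACE on z (W-W).
Steps 9,10: same thread (C). No race.
First conflict at steps 3,4.

Answer: yes 3 4 y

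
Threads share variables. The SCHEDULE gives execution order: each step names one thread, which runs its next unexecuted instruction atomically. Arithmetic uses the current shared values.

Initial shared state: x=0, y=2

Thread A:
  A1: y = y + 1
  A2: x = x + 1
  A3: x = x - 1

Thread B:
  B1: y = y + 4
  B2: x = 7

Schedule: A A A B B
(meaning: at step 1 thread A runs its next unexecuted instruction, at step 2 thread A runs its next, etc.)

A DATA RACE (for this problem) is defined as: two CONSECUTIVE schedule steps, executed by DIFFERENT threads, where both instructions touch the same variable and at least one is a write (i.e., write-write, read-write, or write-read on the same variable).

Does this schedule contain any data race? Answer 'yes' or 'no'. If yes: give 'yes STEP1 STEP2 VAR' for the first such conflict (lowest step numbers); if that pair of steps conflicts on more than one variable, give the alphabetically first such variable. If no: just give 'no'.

Steps 1,2: same thread (A). No race.
Steps 2,3: same thread (A). No race.
Steps 3,4: A(r=x,w=x) vs B(r=y,w=y). No conflict.
Steps 4,5: same thread (B). No race.

Answer: no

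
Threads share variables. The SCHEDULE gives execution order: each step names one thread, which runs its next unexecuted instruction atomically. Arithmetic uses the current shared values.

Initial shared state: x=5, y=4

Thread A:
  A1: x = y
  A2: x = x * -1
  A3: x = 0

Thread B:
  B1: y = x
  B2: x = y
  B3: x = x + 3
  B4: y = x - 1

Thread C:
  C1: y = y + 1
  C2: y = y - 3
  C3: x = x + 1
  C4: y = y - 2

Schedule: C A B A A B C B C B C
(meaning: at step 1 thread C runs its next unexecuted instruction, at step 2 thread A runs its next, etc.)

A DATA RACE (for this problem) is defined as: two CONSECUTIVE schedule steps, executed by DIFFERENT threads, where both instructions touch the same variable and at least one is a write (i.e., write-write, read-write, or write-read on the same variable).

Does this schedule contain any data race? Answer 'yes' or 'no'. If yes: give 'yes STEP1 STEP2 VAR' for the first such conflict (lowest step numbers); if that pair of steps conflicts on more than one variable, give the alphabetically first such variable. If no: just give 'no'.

Steps 1,2: C(y = y + 1) vs A(x = y). RACE on y (W-R).
Steps 2,3: A(x = y) vs B(y = x). RACE on x (W-R), y (R-W). Multiple vars; alphabetically first is x.
Steps 3,4: B(y = x) vs A(x = x * -1). RACE on x (R-W).
Steps 4,5: same thread (A). No race.
Steps 5,6: A(x = 0) vs B(x = y). RACE on x (W-W).
Steps 6,7: B(x = y) vs C(y = y - 3). RACE on y (R-W).
Steps 7,8: C(r=y,w=y) vs B(r=x,w=x). No conflict.
Steps 8,9: B(x = x + 3) vs C(x = x + 1). RACE on x (W-W).
Steps 9,10: C(x = x + 1) vs B(y = x - 1). RACE on x (W-R).
Steps 10,11: B(y = x - 1) vs C(y = y - 2). RACE on y (W-W).
First conflict at steps 1,2.

Answer: yes 1 2 y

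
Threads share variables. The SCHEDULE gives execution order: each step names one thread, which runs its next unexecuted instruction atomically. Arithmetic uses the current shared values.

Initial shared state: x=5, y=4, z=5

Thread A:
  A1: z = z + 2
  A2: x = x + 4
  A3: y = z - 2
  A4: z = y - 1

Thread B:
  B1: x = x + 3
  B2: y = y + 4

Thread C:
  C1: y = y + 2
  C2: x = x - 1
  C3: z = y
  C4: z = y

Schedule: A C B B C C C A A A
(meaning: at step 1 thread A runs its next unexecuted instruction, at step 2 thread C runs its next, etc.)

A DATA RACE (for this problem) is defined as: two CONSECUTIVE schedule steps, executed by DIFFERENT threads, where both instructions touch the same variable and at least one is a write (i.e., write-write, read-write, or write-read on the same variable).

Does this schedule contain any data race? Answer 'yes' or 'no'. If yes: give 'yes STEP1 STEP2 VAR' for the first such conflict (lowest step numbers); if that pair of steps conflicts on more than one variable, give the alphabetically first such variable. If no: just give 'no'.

Answer: no

Derivation:
Steps 1,2: A(r=z,w=z) vs C(r=y,w=y). No conflict.
Steps 2,3: C(r=y,w=y) vs B(r=x,w=x). No conflict.
Steps 3,4: same thread (B). No race.
Steps 4,5: B(r=y,w=y) vs C(r=x,w=x). No conflict.
Steps 5,6: same thread (C). No race.
Steps 6,7: same thread (C). No race.
Steps 7,8: C(r=y,w=z) vs A(r=x,w=x). No conflict.
Steps 8,9: same thread (A). No race.
Steps 9,10: same thread (A). No race.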